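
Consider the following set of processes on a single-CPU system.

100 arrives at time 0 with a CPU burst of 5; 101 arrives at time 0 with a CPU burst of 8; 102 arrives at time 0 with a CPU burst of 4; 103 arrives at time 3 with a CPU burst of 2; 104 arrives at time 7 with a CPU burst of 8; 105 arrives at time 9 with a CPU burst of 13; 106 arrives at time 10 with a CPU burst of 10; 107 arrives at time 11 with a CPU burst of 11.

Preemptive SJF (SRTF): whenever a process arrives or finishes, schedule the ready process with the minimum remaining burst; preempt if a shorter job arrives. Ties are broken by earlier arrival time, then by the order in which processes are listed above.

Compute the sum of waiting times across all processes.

Timeline: | 102 0-4 | 103 4-6 | 100 6-11 | 101 11-19 | 104 19-27 | 106 27-37 | 107 37-48 | 105 48-61 |
Completion: 100=11  101=19  102=4  103=6  104=27  105=61  106=37  107=48
Waiting = turnaround − burst: 100=6, 101=11, 102=0, 103=1, 104=12, 105=39, 106=17, 107=26
Total waiting = 6 + 11 + 0 + 1 + 12 + 39 + 17 + 26 = 112

112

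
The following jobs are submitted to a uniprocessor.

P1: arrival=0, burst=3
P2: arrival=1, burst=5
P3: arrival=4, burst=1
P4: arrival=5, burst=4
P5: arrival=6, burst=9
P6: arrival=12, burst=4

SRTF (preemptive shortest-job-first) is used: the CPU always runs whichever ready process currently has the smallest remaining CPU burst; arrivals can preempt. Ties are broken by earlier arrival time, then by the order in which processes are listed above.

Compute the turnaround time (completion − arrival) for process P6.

5

Schedule: | P1 0-3 | P2 3-4 | P3 4-5 | P2 5-9 | P4 9-13 | P6 13-17 | P5 17-26 |
Completion: P1=3  P2=9  P3=5  P4=13  P5=26  P6=17
Turnaround (C−A): P1=3  P2=8  P3=1  P4=8  P5=20  P6=5
Turnaround(P6) = completion − arrival = 17 − 12 = 5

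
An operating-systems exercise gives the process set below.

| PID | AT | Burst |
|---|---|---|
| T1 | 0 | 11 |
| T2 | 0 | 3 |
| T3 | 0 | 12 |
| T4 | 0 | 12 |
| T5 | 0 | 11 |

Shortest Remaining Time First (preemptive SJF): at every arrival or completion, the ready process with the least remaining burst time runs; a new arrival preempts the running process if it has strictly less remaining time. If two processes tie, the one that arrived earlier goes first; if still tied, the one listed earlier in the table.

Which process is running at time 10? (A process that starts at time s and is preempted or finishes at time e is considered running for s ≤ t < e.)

T1

Gantt: | T2 0-3 | T1 3-14 | T5 14-25 | T3 25-37 | T4 37-49 |
Completion: T1=14  T2=3  T3=37  T4=49  T5=25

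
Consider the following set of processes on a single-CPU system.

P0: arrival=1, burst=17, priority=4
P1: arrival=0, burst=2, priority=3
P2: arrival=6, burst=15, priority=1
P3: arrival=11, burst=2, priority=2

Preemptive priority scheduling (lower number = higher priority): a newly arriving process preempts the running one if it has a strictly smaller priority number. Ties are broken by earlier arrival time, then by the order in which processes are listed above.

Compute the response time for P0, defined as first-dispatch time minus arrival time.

1

Schedule: | P1 0-2 | P0 2-6 | P2 6-21 | P3 21-23 | P0 23-36 |
Completion: P0=36  P1=2  P2=21  P3=23
Response(P0) = first start − arrival = 2 − 1 = 1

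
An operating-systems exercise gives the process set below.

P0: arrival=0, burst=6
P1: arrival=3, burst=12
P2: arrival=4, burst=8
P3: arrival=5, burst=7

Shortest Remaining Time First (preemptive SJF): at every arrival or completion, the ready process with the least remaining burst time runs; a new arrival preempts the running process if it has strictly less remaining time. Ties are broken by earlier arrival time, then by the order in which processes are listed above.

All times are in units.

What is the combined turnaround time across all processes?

Gantt: | P0 0-6 | P3 6-13 | P2 13-21 | P1 21-33 |
Completion: P0=6  P1=33  P2=21  P3=13
Turnaround = completion − arrival: P0=6, P1=30, P2=17, P3=8
Total turnaround = 6 + 30 + 17 + 8 = 61

61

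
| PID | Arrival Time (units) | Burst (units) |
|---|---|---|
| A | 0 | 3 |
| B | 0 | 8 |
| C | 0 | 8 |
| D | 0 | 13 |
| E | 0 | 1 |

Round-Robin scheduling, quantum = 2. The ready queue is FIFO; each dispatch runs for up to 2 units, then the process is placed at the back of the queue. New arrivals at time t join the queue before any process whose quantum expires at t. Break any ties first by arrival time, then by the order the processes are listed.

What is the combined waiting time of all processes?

69

Schedule: | A 0-2 | B 2-4 | C 4-6 | D 6-8 | E 8-9 | A 9-10 | B 10-12 | C 12-14 | D 14-16 | B 16-18 | C 18-20 | D 20-22 | B 22-24 | C 24-26 | D 26-33 |
Completion: A=10  B=24  C=26  D=33  E=9
Turnaround (C−A): A=10  B=24  C=26  D=33  E=9
Waiting = turnaround − burst: A=7, B=16, C=18, D=20, E=8
Total waiting = 7 + 16 + 18 + 20 + 8 = 69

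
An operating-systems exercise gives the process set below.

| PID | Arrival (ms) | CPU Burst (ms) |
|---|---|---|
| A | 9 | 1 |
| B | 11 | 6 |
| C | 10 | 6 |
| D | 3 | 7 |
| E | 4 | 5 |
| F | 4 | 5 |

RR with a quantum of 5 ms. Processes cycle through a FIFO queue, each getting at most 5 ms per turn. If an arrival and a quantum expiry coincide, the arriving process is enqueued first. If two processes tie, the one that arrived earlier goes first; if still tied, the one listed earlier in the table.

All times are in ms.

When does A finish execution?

Gantt: | idle 0-3 | D 3-8 | E 8-13 | F 13-18 | D 18-20 | A 20-21 | C 21-26 | B 26-31 | C 31-32 | B 32-33 |
Completion: A=21  B=33  C=32  D=20  E=13  F=18

21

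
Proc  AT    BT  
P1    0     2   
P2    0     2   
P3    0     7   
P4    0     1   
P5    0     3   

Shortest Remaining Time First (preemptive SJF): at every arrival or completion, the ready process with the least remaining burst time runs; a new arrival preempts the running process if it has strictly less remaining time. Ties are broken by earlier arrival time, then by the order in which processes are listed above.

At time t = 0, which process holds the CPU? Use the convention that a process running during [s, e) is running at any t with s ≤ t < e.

P4

Schedule: | P4 0-1 | P1 1-3 | P2 3-5 | P5 5-8 | P3 8-15 |
Completion: P1=3  P2=5  P3=15  P4=1  P5=8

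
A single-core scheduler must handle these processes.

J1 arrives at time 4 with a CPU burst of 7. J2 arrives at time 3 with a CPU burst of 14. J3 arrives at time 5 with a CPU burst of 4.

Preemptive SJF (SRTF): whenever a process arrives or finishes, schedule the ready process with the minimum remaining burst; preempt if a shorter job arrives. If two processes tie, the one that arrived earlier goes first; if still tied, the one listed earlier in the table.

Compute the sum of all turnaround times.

Gantt: | idle 0-3 | J2 3-4 | J1 4-5 | J3 5-9 | J1 9-15 | J2 15-28 |
Completion: J1=15  J2=28  J3=9
Turnaround (C−A): J1=11  J2=25  J3=4
Turnaround = completion − arrival: J1=11, J2=25, J3=4
Total turnaround = 11 + 25 + 4 = 40

40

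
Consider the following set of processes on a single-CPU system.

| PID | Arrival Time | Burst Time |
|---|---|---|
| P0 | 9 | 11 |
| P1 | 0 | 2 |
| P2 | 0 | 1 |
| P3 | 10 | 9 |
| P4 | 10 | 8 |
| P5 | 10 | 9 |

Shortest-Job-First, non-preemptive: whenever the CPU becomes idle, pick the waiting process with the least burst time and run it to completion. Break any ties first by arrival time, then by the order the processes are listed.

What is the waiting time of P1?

Gantt: | P2 0-1 | P1 1-3 | idle 3-9 | P0 9-20 | P4 20-28 | P3 28-37 | P5 37-46 |
Completion: P0=20  P1=3  P2=1  P3=37  P4=28  P5=46
Waiting(P1) = turnaround − burst = 3 − 2 = 1

1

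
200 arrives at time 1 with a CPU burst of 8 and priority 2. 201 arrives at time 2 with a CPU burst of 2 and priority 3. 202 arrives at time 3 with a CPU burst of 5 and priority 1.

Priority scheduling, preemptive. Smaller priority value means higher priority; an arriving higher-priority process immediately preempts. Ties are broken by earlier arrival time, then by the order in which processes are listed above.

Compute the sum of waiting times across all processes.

Timeline: | idle 0-1 | 200 1-3 | 202 3-8 | 200 8-14 | 201 14-16 |
Completion: 200=14  201=16  202=8
Turnaround (C−A): 200=13  201=14  202=5
Waiting = turnaround − burst: 200=5, 201=12, 202=0
Total waiting = 5 + 12 + 0 = 17

17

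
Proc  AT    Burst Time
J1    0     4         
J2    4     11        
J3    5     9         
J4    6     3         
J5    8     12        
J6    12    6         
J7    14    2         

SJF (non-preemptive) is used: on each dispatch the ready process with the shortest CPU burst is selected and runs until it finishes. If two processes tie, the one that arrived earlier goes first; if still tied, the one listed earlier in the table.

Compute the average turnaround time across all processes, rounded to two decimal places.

16.43

Gantt: | J1 0-4 | J2 4-15 | J7 15-17 | J4 17-20 | J6 20-26 | J3 26-35 | J5 35-47 |
Completion: J1=4  J2=15  J3=35  J4=20  J5=47  J6=26  J7=17
Turnaround (C−A): J1=4  J2=11  J3=30  J4=14  J5=39  J6=14  J7=3
Turnaround times: J1=4, J2=11, J3=30, J4=14, J5=39, J6=14, J7=3
Average turnaround = (4+11+30+14+39+14+3) / 7 = 115/7 = 16.43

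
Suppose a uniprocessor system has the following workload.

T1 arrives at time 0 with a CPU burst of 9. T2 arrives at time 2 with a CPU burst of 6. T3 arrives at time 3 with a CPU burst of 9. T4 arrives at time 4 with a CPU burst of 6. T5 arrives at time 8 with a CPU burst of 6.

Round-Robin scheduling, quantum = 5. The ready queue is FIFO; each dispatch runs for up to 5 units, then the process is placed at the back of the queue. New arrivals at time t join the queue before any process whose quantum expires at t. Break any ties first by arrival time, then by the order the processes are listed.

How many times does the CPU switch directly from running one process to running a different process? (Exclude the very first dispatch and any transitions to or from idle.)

9

Schedule: | T1 0-5 | T2 5-10 | T3 10-15 | T4 15-20 | T1 20-24 | T5 24-29 | T2 29-30 | T3 30-34 | T4 34-35 | T5 35-36 |
Completion: T1=24  T2=30  T3=34  T4=35  T5=36
Turnaround (C−A): T1=24  T2=28  T3=31  T4=31  T5=28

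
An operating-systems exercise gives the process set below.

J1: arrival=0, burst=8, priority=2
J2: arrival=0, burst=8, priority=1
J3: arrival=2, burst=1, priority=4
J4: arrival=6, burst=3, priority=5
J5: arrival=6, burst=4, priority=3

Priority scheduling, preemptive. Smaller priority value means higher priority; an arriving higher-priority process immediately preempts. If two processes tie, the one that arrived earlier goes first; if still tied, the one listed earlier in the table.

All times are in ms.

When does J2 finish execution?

Timeline: | J2 0-8 | J1 8-16 | J5 16-20 | J3 20-21 | J4 21-24 |
Completion: J1=16  J2=8  J3=21  J4=24  J5=20
Turnaround (C−A): J1=16  J2=8  J3=19  J4=18  J5=14

8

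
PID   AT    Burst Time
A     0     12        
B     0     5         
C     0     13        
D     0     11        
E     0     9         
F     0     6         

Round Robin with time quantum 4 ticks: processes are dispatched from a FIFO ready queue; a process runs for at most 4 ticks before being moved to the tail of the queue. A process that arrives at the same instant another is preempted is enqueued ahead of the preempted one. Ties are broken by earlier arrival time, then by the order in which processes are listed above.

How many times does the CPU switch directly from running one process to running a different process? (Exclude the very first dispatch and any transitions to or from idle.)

Gantt: | A 0-4 | B 4-8 | C 8-12 | D 12-16 | E 16-20 | F 20-24 | A 24-28 | B 28-29 | C 29-33 | D 33-37 | E 37-41 | F 41-43 | A 43-47 | C 47-51 | D 51-54 | E 54-55 | C 55-56 |
Completion: A=47  B=29  C=56  D=54  E=55  F=43

16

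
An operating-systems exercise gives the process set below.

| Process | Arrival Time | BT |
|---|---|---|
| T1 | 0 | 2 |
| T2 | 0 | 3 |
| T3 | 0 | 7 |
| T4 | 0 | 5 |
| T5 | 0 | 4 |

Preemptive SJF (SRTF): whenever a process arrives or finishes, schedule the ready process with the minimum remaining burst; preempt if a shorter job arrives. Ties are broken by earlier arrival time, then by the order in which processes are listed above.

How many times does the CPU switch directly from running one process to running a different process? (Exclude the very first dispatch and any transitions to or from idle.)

4

Timeline: | T1 0-2 | T2 2-5 | T5 5-9 | T4 9-14 | T3 14-21 |
Completion: T1=2  T2=5  T3=21  T4=14  T5=9
Turnaround (C−A): T1=2  T2=5  T3=21  T4=14  T5=9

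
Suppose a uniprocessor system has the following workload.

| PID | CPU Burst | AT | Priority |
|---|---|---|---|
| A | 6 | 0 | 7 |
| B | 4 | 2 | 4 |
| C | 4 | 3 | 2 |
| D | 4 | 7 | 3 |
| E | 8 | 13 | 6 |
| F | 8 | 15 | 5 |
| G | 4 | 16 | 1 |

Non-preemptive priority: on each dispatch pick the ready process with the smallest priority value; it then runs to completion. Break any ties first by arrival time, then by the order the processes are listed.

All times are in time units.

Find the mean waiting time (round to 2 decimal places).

6.29

Schedule: | A 0-6 | C 6-10 | D 10-14 | B 14-18 | G 18-22 | F 22-30 | E 30-38 |
Completion: A=6  B=18  C=10  D=14  E=38  F=30  G=22
Turnaround (C−A): A=6  B=16  C=7  D=7  E=25  F=15  G=6
Waiting times: A=0, B=12, C=3, D=3, E=17, F=7, G=2
Average waiting = (0+12+3+3+17+7+2) / 7 = 44/7 = 6.29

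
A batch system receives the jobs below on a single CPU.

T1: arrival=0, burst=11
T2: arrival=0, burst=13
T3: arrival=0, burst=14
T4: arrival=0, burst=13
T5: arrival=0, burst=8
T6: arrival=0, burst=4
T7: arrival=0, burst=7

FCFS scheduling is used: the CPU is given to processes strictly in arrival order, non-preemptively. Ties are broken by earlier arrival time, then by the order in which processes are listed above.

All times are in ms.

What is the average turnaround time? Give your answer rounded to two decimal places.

45.14

Gantt: | T1 0-11 | T2 11-24 | T3 24-38 | T4 38-51 | T5 51-59 | T6 59-63 | T7 63-70 |
Completion: T1=11  T2=24  T3=38  T4=51  T5=59  T6=63  T7=70
Turnaround times: T1=11, T2=24, T3=38, T4=51, T5=59, T6=63, T7=70
Average turnaround = (11+24+38+51+59+63+70) / 7 = 316/7 = 45.14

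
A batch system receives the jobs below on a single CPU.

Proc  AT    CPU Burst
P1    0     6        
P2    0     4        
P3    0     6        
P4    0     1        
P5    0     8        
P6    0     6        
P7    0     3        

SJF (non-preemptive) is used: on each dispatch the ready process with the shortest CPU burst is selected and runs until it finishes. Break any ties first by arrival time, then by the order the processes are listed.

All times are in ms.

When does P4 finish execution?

1

Timeline: | P4 0-1 | P7 1-4 | P2 4-8 | P1 8-14 | P3 14-20 | P6 20-26 | P5 26-34 |
Completion: P1=14  P2=8  P3=20  P4=1  P5=34  P6=26  P7=4
Turnaround (C−A): P1=14  P2=8  P3=20  P4=1  P5=34  P6=26  P7=4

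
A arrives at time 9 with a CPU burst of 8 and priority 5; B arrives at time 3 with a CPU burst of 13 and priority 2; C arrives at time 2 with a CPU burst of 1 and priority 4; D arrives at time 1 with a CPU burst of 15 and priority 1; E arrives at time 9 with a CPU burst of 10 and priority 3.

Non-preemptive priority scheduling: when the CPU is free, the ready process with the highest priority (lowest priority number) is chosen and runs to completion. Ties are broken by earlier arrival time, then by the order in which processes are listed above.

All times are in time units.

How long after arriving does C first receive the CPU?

37

Gantt: | idle 0-1 | D 1-16 | B 16-29 | E 29-39 | C 39-40 | A 40-48 |
Completion: A=48  B=29  C=40  D=16  E=39
Response(C) = first start − arrival = 39 − 2 = 37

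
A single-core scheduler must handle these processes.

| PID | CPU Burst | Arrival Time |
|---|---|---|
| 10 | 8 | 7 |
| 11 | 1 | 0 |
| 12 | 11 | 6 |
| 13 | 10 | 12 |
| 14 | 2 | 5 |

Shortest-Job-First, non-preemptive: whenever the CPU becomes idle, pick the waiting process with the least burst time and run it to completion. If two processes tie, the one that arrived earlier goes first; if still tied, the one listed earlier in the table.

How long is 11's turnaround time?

1

Schedule: | 11 0-1 | idle 1-5 | 14 5-7 | 10 7-15 | 13 15-25 | 12 25-36 |
Completion: 10=15  11=1  12=36  13=25  14=7
Turnaround (C−A): 10=8  11=1  12=30  13=13  14=2
Turnaround(11) = completion − arrival = 1 − 0 = 1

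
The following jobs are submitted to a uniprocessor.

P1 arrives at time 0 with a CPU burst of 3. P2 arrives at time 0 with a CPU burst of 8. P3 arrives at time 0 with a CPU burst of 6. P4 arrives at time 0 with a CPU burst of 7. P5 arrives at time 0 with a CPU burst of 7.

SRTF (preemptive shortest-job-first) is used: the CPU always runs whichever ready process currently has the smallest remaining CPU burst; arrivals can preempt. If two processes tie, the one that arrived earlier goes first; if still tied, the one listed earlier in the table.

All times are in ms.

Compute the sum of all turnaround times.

Gantt: | P1 0-3 | P3 3-9 | P4 9-16 | P5 16-23 | P2 23-31 |
Completion: P1=3  P2=31  P3=9  P4=16  P5=23
Turnaround = completion − arrival: P1=3, P2=31, P3=9, P4=16, P5=23
Total turnaround = 3 + 31 + 9 + 16 + 23 = 82

82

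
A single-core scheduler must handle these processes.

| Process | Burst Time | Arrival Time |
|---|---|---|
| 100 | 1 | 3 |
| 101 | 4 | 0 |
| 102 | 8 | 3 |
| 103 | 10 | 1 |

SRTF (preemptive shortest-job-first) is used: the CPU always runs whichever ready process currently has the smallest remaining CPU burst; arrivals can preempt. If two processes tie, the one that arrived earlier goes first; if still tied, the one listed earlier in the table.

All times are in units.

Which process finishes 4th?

103

Gantt: | 101 0-4 | 100 4-5 | 102 5-13 | 103 13-23 |
Completion: 100=5  101=4  102=13  103=23
Finish order: 101 → 100 → 102 → 103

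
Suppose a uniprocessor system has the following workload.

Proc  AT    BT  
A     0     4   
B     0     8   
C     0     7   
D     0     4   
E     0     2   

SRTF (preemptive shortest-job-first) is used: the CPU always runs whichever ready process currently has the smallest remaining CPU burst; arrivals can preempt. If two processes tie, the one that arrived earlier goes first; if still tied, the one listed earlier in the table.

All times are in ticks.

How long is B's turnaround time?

25

Schedule: | E 0-2 | A 2-6 | D 6-10 | C 10-17 | B 17-25 |
Completion: A=6  B=25  C=17  D=10  E=2
Turnaround (C−A): A=6  B=25  C=17  D=10  E=2
Turnaround(B) = completion − arrival = 25 − 0 = 25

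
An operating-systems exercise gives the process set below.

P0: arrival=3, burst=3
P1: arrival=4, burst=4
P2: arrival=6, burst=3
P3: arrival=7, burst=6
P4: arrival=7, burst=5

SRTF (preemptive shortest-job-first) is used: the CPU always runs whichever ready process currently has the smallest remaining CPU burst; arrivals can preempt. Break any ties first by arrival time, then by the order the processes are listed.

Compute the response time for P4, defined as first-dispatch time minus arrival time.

Timeline: | idle 0-3 | P0 3-6 | P2 6-9 | P1 9-13 | P4 13-18 | P3 18-24 |
Completion: P0=6  P1=13  P2=9  P3=24  P4=18
Response(P4) = first start − arrival = 13 − 7 = 6

6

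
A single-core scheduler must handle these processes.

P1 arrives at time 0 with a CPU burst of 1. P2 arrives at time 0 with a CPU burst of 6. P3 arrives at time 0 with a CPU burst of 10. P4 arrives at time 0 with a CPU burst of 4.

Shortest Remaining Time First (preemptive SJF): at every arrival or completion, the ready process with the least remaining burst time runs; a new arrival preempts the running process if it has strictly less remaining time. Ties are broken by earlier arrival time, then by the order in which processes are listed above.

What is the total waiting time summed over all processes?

17

Gantt: | P1 0-1 | P4 1-5 | P2 5-11 | P3 11-21 |
Completion: P1=1  P2=11  P3=21  P4=5
Waiting = turnaround − burst: P1=0, P2=5, P3=11, P4=1
Total waiting = 0 + 5 + 11 + 1 = 17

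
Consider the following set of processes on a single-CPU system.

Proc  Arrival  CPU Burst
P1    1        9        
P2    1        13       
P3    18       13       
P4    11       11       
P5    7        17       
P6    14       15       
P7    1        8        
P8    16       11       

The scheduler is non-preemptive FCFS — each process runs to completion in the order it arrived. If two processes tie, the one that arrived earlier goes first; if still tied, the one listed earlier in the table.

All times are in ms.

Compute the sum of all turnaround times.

Schedule: | idle 0-1 | P1 1-10 | P2 10-23 | P7 23-31 | P5 31-48 | P4 48-59 | P6 59-74 | P8 74-85 | P3 85-98 |
Completion: P1=10  P2=23  P3=98  P4=59  P5=48  P6=74  P7=31  P8=85
Turnaround (C−A): P1=9  P2=22  P3=80  P4=48  P5=41  P6=60  P7=30  P8=69
Turnaround = completion − arrival: P1=9, P2=22, P3=80, P4=48, P5=41, P6=60, P7=30, P8=69
Total turnaround = 9 + 22 + 80 + 48 + 41 + 60 + 30 + 69 = 359

359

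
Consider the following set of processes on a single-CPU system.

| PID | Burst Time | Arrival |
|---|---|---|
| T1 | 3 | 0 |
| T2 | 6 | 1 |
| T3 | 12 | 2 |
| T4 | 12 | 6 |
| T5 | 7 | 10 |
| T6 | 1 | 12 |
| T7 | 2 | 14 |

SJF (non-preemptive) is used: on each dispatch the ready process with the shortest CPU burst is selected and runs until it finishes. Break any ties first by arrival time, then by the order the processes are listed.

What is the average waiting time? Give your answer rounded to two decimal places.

Schedule: | T1 0-3 | T2 3-9 | T3 9-21 | T6 21-22 | T7 22-24 | T5 24-31 | T4 31-43 |
Completion: T1=3  T2=9  T3=21  T4=43  T5=31  T6=22  T7=24
Turnaround (C−A): T1=3  T2=8  T3=19  T4=37  T5=21  T6=10  T7=10
Waiting times: T1=0, T2=2, T3=7, T4=25, T5=14, T6=9, T7=8
Average waiting = (0+2+7+25+14+9+8) / 7 = 65/7 = 9.29

9.29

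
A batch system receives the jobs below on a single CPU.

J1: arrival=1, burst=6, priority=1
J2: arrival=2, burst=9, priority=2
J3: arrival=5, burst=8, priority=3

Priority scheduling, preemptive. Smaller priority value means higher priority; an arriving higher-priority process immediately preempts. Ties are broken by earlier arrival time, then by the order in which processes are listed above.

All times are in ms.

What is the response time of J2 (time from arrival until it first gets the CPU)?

5

Timeline: | idle 0-1 | J1 1-7 | J2 7-16 | J3 16-24 |
Completion: J1=7  J2=16  J3=24
Response(J2) = first start − arrival = 7 − 2 = 5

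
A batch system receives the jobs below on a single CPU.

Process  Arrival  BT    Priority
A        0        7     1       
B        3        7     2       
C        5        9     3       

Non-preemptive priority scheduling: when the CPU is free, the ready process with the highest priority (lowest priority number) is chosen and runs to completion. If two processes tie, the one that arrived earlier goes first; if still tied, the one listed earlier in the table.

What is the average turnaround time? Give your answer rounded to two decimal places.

12.00

Timeline: | A 0-7 | B 7-14 | C 14-23 |
Completion: A=7  B=14  C=23
Turnaround (C−A): A=7  B=11  C=18
Turnaround times: A=7, B=11, C=18
Average turnaround = (7+11+18) / 3 = 36/3 = 12.00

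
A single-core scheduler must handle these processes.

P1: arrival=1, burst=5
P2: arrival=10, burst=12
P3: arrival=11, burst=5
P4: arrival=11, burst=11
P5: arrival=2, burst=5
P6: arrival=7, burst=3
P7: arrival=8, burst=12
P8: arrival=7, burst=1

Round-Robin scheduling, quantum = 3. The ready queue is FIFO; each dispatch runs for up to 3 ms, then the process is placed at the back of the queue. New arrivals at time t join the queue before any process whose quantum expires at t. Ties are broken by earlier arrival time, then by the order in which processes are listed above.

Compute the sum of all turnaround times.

Timeline: | idle 0-1 | P1 1-4 | P5 4-7 | P1 7-9 | P6 9-12 | P8 12-13 | P5 13-15 | P7 15-18 | P2 18-21 | P3 21-24 | P4 24-27 | P7 27-30 | P2 30-33 | P3 33-35 | P4 35-38 | P7 38-41 | P2 41-44 | P4 44-47 | P7 47-50 | P2 50-53 | P4 53-55 |
Completion: P1=9  P2=53  P3=35  P4=55  P5=15  P6=12  P7=50  P8=13
Turnaround = completion − arrival: P1=8, P2=43, P3=24, P4=44, P5=13, P6=5, P7=42, P8=6
Total turnaround = 8 + 43 + 24 + 44 + 13 + 5 + 42 + 6 = 185

185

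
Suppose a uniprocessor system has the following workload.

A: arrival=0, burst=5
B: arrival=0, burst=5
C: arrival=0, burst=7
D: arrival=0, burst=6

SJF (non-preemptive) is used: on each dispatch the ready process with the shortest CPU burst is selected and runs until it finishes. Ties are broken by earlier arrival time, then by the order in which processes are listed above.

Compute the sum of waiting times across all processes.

31

Gantt: | A 0-5 | B 5-10 | D 10-16 | C 16-23 |
Completion: A=5  B=10  C=23  D=16
Turnaround (C−A): A=5  B=10  C=23  D=16
Waiting = turnaround − burst: A=0, B=5, C=16, D=10
Total waiting = 0 + 5 + 16 + 10 = 31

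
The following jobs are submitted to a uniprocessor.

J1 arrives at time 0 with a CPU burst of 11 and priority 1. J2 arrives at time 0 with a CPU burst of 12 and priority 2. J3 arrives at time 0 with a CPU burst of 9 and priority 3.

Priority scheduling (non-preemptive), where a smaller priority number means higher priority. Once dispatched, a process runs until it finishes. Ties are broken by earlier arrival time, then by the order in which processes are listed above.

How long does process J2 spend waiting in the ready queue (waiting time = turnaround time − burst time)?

11

Gantt: | J1 0-11 | J2 11-23 | J3 23-32 |
Completion: J1=11  J2=23  J3=32
Turnaround (C−A): J1=11  J2=23  J3=32
Waiting(J2) = turnaround − burst = 23 − 12 = 11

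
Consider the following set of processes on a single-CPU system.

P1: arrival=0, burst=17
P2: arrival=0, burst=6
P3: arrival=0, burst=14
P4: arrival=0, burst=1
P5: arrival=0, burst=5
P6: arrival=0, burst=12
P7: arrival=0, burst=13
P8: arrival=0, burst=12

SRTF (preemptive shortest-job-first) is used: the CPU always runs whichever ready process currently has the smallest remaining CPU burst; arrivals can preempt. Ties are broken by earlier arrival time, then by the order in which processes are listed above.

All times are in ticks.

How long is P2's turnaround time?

12

Timeline: | P4 0-1 | P5 1-6 | P2 6-12 | P6 12-24 | P8 24-36 | P7 36-49 | P3 49-63 | P1 63-80 |
Completion: P1=80  P2=12  P3=63  P4=1  P5=6  P6=24  P7=49  P8=36
Turnaround (C−A): P1=80  P2=12  P3=63  P4=1  P5=6  P6=24  P7=49  P8=36
Turnaround(P2) = completion − arrival = 12 − 0 = 12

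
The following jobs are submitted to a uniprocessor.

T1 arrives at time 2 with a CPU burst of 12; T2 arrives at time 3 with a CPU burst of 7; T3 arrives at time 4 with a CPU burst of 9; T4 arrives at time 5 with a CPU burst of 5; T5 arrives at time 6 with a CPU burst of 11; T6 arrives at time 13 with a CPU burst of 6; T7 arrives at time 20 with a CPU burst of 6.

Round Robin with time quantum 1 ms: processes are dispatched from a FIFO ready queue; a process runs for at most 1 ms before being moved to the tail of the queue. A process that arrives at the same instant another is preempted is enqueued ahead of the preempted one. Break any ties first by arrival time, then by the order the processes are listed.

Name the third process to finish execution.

Timeline: | idle 0-2 | T1 2-3 | T2 3-4 | T1 4-5 | T3 5-6 | T2 6-7 | T4 7-8 | T1 8-9 | T5 9-10 | T3 10-11 | T2 11-12 | T4 12-13 | T1 13-14 | T5 14-15 | T3 15-16 | T2 16-17 | T6 17-18 | T4 18-19 | T1 19-20 | T5 20-21 | T3 21-22 | T2 22-23 | T6 23-24 | T4 24-25 | T7 25-26 | T1 26-27 | T5 27-28 | T3 28-29 | T2 29-30 | T6 30-31 | T4 31-32 | T7 32-33 | T1 33-34 | T5 34-35 | T3 35-36 | T2 36-37 | T6 37-38 | T7 38-39 | T1 39-40 | T5 40-41 | T3 41-42 | T6 42-43 | T7 43-44 | T1 44-45 | T5 45-46 | T3 46-47 | T6 47-48 | T7 48-49 | T1 49-50 | T5 50-51 | T3 51-52 | T7 52-53 | T1 53-54 | T5 54-55 | T1 55-56 | T5 56-58 |
Completion: T1=56  T2=37  T3=52  T4=32  T5=58  T6=48  T7=53
Finish order: T4 → T2 → T6 → T3 → T7 → T1 → T5

T6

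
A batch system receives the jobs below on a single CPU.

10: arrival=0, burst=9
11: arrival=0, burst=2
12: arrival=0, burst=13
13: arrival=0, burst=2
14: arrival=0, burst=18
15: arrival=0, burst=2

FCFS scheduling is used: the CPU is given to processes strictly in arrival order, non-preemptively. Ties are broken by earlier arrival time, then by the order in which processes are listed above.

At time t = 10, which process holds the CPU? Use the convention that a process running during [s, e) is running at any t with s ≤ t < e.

Gantt: | 10 0-9 | 11 9-11 | 12 11-24 | 13 24-26 | 14 26-44 | 15 44-46 |
Completion: 10=9  11=11  12=24  13=26  14=44  15=46

11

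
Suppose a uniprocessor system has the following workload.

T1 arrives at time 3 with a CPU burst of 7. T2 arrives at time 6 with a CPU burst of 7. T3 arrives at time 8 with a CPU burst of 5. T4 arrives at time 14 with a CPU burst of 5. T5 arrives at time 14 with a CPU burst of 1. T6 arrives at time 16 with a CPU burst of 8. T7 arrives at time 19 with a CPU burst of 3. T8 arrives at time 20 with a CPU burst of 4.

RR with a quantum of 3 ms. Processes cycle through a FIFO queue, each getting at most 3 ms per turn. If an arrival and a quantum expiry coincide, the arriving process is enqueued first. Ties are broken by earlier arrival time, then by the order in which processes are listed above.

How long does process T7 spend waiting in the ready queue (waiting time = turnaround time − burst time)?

10

Schedule: | idle 0-3 | T1 3-6 | T2 6-9 | T1 9-12 | T3 12-15 | T2 15-18 | T1 18-19 | T4 19-22 | T5 22-23 | T3 23-25 | T6 25-28 | T2 28-29 | T7 29-32 | T8 32-35 | T4 35-37 | T6 37-40 | T8 40-41 | T6 41-43 |
Completion: T1=19  T2=29  T3=25  T4=37  T5=23  T6=43  T7=32  T8=41
Turnaround (C−A): T1=16  T2=23  T3=17  T4=23  T5=9  T6=27  T7=13  T8=21
Waiting(T7) = turnaround − burst = 13 − 3 = 10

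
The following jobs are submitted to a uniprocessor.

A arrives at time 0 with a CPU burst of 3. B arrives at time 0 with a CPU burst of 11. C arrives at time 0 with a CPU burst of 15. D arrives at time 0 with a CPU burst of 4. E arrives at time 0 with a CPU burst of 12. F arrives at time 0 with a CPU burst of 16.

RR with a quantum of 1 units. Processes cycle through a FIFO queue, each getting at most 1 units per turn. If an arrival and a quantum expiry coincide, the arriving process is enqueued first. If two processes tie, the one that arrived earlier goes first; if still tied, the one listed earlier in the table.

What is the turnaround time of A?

Timeline: | A 0-1 | B 1-2 | C 2-3 | D 3-4 | E 4-5 | F 5-6 | A 6-7 | B 7-8 | C 8-9 | D 9-10 | E 10-11 | F 11-12 | A 12-13 | B 13-14 | C 14-15 | D 15-16 | E 16-17 | F 17-18 | B 18-19 | C 19-20 | D 20-21 | E 21-22 | F 22-23 | B 23-24 | C 24-25 | E 25-26 | F 26-27 | B 27-28 | C 28-29 | E 29-30 | F 30-31 | B 31-32 | C 32-33 | E 33-34 | F 34-35 | B 35-36 | C 36-37 | E 37-38 | F 38-39 | B 39-40 | C 40-41 | E 41-42 | F 42-43 | B 43-44 | C 44-45 | E 45-46 | F 46-47 | B 47-48 | C 48-49 | E 49-50 | F 50-51 | C 51-52 | E 52-53 | F 53-54 | C 54-55 | F 55-56 | C 56-57 | F 57-58 | C 58-59 | F 59-61 |
Completion: A=13  B=48  C=59  D=21  E=53  F=61
Turnaround (C−A): A=13  B=48  C=59  D=21  E=53  F=61
Turnaround(A) = completion − arrival = 13 − 0 = 13

13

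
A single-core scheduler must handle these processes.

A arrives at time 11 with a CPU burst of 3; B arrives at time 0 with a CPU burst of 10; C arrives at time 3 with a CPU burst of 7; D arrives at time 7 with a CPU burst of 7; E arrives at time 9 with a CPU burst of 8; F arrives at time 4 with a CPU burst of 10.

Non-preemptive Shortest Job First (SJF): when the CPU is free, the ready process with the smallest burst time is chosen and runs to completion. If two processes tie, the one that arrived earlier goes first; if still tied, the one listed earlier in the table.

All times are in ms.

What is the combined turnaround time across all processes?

120

Gantt: | B 0-10 | C 10-17 | A 17-20 | D 20-27 | E 27-35 | F 35-45 |
Completion: A=20  B=10  C=17  D=27  E=35  F=45
Turnaround (C−A): A=9  B=10  C=14  D=20  E=26  F=41
Turnaround = completion − arrival: A=9, B=10, C=14, D=20, E=26, F=41
Total turnaround = 9 + 10 + 14 + 20 + 26 + 41 = 120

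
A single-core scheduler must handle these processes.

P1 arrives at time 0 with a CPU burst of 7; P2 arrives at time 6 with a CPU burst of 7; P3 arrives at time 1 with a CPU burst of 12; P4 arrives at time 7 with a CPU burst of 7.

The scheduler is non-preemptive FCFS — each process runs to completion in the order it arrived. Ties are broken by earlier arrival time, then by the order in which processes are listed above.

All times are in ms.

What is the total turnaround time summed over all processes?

Timeline: | P1 0-7 | P3 7-19 | P2 19-26 | P4 26-33 |
Completion: P1=7  P2=26  P3=19  P4=33
Turnaround = completion − arrival: P1=7, P2=20, P3=18, P4=26
Total turnaround = 7 + 20 + 18 + 26 = 71

71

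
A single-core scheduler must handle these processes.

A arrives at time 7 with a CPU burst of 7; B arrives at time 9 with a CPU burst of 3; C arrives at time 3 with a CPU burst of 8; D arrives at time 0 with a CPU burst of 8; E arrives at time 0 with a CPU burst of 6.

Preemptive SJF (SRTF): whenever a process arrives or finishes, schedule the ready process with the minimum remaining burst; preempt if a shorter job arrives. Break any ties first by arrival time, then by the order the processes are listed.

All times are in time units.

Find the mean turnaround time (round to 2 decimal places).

Timeline: | E 0-6 | D 6-9 | B 9-12 | D 12-17 | A 17-24 | C 24-32 |
Completion: A=24  B=12  C=32  D=17  E=6
Turnaround times: A=17, B=3, C=29, D=17, E=6
Average turnaround = (17+3+29+17+6) / 5 = 72/5 = 14.40

14.40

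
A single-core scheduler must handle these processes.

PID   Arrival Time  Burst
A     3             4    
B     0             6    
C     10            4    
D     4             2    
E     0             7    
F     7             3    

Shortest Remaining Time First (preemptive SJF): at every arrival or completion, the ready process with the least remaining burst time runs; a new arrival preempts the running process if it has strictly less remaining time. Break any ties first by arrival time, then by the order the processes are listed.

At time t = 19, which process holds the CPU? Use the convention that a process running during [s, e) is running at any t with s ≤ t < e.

E

Gantt: | B 0-6 | D 6-8 | F 8-11 | A 11-15 | C 15-19 | E 19-26 |
Completion: A=15  B=6  C=19  D=8  E=26  F=11
Turnaround (C−A): A=12  B=6  C=9  D=4  E=26  F=4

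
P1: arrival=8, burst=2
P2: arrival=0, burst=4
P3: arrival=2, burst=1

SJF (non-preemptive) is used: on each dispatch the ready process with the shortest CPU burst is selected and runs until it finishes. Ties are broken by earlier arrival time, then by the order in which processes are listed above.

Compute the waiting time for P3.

Gantt: | P2 0-4 | P3 4-5 | idle 5-8 | P1 8-10 |
Completion: P1=10  P2=4  P3=5
Waiting(P3) = turnaround − burst = 3 − 1 = 2

2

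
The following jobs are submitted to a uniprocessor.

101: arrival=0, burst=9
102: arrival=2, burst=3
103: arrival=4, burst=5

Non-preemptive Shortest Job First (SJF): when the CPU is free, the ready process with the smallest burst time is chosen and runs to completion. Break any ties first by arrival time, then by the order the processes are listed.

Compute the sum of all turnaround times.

32

Gantt: | 101 0-9 | 102 9-12 | 103 12-17 |
Completion: 101=9  102=12  103=17
Turnaround (C−A): 101=9  102=10  103=13
Turnaround = completion − arrival: 101=9, 102=10, 103=13
Total turnaround = 9 + 10 + 13 = 32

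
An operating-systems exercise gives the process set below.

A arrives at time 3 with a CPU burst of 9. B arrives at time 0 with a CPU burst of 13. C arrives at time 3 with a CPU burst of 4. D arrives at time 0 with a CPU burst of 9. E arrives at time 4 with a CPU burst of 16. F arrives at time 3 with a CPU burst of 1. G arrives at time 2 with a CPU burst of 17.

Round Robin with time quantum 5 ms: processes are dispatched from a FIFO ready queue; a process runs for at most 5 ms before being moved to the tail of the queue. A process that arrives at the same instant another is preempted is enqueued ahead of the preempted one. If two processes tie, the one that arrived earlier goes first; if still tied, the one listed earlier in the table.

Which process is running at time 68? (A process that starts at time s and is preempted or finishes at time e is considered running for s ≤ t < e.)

Gantt: | B 0-5 | D 5-10 | G 10-15 | A 15-20 | C 20-24 | F 24-25 | E 25-30 | B 30-35 | D 35-39 | G 39-44 | A 44-48 | E 48-53 | B 53-56 | G 56-61 | E 61-66 | G 66-68 | E 68-69 |
Completion: A=48  B=56  C=24  D=39  E=69  F=25  G=68
Turnaround (C−A): A=45  B=56  C=21  D=39  E=65  F=22  G=66

E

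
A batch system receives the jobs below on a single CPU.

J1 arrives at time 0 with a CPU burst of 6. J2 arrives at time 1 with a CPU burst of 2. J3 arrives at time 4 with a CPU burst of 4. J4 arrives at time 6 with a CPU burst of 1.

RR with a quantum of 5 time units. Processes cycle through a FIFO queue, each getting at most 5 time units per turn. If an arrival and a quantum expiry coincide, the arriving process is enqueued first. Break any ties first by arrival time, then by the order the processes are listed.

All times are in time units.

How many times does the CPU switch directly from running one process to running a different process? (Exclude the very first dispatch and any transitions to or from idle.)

4

Gantt: | J1 0-5 | J2 5-7 | J3 7-11 | J1 11-12 | J4 12-13 |
Completion: J1=12  J2=7  J3=11  J4=13
Turnaround (C−A): J1=12  J2=6  J3=7  J4=7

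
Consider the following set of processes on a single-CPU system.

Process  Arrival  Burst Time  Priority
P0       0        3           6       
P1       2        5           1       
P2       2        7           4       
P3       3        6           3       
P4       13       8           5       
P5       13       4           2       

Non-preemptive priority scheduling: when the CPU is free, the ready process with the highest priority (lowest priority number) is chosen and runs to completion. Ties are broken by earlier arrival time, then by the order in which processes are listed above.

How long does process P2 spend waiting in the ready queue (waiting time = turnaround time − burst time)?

16

Gantt: | P0 0-3 | P1 3-8 | P3 8-14 | P5 14-18 | P2 18-25 | P4 25-33 |
Completion: P0=3  P1=8  P2=25  P3=14  P4=33  P5=18
Waiting(P2) = turnaround − burst = 23 − 7 = 16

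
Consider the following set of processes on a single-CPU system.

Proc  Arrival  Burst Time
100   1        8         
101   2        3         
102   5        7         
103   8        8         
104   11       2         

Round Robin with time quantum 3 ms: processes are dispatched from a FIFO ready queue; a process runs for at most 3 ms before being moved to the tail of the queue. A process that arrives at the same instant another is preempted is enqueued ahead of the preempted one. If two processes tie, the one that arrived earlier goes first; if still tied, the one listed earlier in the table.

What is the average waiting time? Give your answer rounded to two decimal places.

Gantt: | idle 0-1 | 100 1-4 | 101 4-7 | 100 7-10 | 102 10-13 | 103 13-16 | 100 16-18 | 104 18-20 | 102 20-23 | 103 23-26 | 102 26-27 | 103 27-29 |
Completion: 100=18  101=7  102=27  103=29  104=20
Turnaround (C−A): 100=17  101=5  102=22  103=21  104=9
Waiting times: 100=9, 101=2, 102=15, 103=13, 104=7
Average waiting = (9+2+15+13+7) / 5 = 46/5 = 9.20

9.20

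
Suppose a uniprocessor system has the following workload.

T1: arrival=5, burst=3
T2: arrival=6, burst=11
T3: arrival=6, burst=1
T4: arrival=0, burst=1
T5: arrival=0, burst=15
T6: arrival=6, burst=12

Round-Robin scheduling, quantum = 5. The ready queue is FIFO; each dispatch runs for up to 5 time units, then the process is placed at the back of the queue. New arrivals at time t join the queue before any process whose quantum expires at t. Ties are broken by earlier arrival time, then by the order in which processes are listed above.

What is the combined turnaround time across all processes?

Timeline: | T4 0-1 | T5 1-6 | T1 6-9 | T2 9-14 | T3 14-15 | T6 15-20 | T5 20-25 | T2 25-30 | T6 30-35 | T5 35-40 | T2 40-41 | T6 41-43 |
Completion: T1=9  T2=41  T3=15  T4=1  T5=40  T6=43
Turnaround = completion − arrival: T1=4, T2=35, T3=9, T4=1, T5=40, T6=37
Total turnaround = 4 + 35 + 9 + 1 + 40 + 37 = 126

126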